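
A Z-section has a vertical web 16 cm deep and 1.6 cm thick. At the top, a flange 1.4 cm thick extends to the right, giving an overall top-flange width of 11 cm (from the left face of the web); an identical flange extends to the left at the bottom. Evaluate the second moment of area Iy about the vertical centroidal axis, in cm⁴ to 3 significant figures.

Iy ≈ 995 cm⁴

Break the section into simple shapes (no overlaps), measuring from the bottom-left corner of the bounding box.
Web: 1.6 × 16, A = 25.6 cm², x = 10.2 cm, Ī = 5.4613 cm⁴.
Top flange (beyond web): 9.4 × 1.4, A = 13.16 cm², x = 15.7 cm, Ī = 96.901 cm⁴.
Bottom flange (beyond web): 9.4 × 1.4, A = 13.16 cm², x = 4.7 cm, Ī = 96.901 cm⁴.
Centroid: x̄ = ΣA·x / ΣA = 10.2 cm.
Transfer each piece to the vertical centroidal axis using Ī + A·d² with d = x − 10.2:
  web: d = 0 cm → contributes +5.4613 cm⁴
  top flange (beyond web): d = 5.5 cm → contributes +494.99 cm⁴
  bottom flange (beyond web): d = -5.5 cm → contributes +494.99 cm⁴
Total I = 995.44 cm⁴.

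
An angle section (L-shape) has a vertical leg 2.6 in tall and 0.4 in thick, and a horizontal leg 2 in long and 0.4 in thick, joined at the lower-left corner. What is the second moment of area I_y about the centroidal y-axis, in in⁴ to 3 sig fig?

I_y ≈ 0.547 in⁴

Decompose the section into non-overlapping parts with the origin at the bottom-left of its bounding rectangle.
Vertical leg: 0.4 × 2.6, A = 1.04 in², x = 0.2 in, Ī = 0.013867 in⁴.
Horizontal leg (remainder): 1.6 × 0.4, A = 0.64 in², x = 1.2 in, Ī = 0.13653 in⁴.
Centroid: x̄ = ΣA·x / ΣA = 0.58095 in.
Transfer each piece to the centroidal y-axis using Ī + A·d² with d = x − 0.58095:
  vertical leg: d = -0.38095 in → contributes +0.1648 in⁴
  horizontal leg (remainder): d = 0.61905 in → contributes +0.38179 in⁴
Total I = 0.54659 in⁴.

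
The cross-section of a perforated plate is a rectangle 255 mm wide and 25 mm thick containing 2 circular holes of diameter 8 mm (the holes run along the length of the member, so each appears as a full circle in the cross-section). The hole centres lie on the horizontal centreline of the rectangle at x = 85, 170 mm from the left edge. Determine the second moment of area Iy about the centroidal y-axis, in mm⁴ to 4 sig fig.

Iy ≈ 3.436 × 10⁷ mm⁴

Treat the section as a set of non-overlapping primitives; coordinates are from the bounding-box lower-left.
Plate: 255 × 25, A = 6 375 mm², x = 127.5 mm, Ī = 34 544 531 mm⁴.
Hole 1 (subtracted): ⌀8, A = 50.2655 mm², x = 85 mm, Ī = 201.062 mm⁴.
Hole 2 (subtracted): ⌀8, A = 50.2655 mm², x = 170 mm, Ī = 201.062 mm⁴.
By symmetry the centroid is at mid-width, x̄ = 127.5 mm.
Transfer each piece to the centroidal y-axis using Ī + A·d² with d = x − 127.5:
  plate: d = 0 mm → contributes +34 544 531 mm⁴
  hole 1: d = -42.5 mm → contributes −90993.1 mm⁴
  hole 2: d = 42.5 mm → contributes −90993.1 mm⁴
Total I = 34 362 545 mm⁴.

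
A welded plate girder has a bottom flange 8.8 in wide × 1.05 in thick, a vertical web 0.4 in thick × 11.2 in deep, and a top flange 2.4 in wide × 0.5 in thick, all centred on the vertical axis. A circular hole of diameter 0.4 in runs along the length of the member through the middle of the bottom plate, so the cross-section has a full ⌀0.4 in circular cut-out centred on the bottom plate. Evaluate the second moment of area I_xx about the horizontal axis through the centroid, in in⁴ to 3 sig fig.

Treat the section as a set of non-overlapping primitives; coordinates are from the bounding-box lower-left.
Bottom plate: 8.8 × 1.05, A = 9.24 in², y = 0.525 in, Ī = 0.84893 in⁴.
Web plate: 0.4 × 11.2, A = 4.48 in², y = 6.65 in, Ī = 46.831 in⁴.
Top plate: 2.4 × 0.5, A = 1.2 in², y = 12.5 in, Ī = 0.025 in⁴.
Hole (subtracted): ⌀0.4, A = 0.12566 in², y = 0.525 in, Ī = 0.0012566 in⁴.
Centroid: ȳ = ΣA·y / ΣA = 3.3511 in.
Transfer each piece to the horizontal axis through the centroid using Ī + A·d² with d = y − 3.3511:
  bottom plate: d = -2.8261 in → contributes +74.646 in⁴
  web plate: d = 3.2989 in → contributes +95.586 in⁴
  top plate: d = 9.1489 in → contributes +100.47 in⁴
  hole: d = -2.8261 in → contributes −1.0049 in⁴
Total I = 269.7 in⁴.

I_xx ≈ 270 in⁴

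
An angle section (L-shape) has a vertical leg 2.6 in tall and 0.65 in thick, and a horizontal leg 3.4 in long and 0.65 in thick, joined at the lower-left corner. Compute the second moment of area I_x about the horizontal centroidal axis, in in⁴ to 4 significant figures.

I_x ≈ 1.841 in⁴

Decompose the section into non-overlapping parts with the origin at the bottom-left of its bounding rectangle.
Vertical leg: 0.65 × 2.6, A = 1.69 in², y = 1.3 in, Ī = 0.952033 in⁴.
Horizontal leg (remainder): 2.75 × 0.65, A = 1.7875 in², y = 0.325 in, Ī = 0.0629349 in⁴.
Centroid: ȳ = ΣA·y / ΣA = 0.798832 in.
Transfer each piece to the horizontal centroidal axis using Ī + A·d² with d = y − 0.798832:
  vertical leg: d = 0.501168 in → contributes +1.37651 in⁴
  horizontal leg (remainder): d = -0.473832 in → contributes +0.464258 in⁴
Total I = 1.84077 in⁴.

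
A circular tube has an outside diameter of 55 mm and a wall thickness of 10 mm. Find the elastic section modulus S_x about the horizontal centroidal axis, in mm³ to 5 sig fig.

S_x ≈ 1.3655 × 10⁴ mm³

Break the section into simple shapes (no overlaps), measuring from the bottom-left corner of the bounding box.
Outer circle: ⌀55, A = 2375.829 mm², y = 27.5 mm, Ī = 449180.3 mm⁴.
Bore (subtracted): ⌀35, A = 962.1128 mm², y = 27.5 mm, Ī = 73661.76 mm⁴.
By symmetry the centroid is at mid-height, ȳ = 27.5 mm.
All pieces are centred on the horizontal centroidal axis, so I = ΣĪ (holes subtracted) = 375518.5 mm⁴.
Extreme fibre distance c = 27.5 mm; S = I/c = 13655.22 mm³.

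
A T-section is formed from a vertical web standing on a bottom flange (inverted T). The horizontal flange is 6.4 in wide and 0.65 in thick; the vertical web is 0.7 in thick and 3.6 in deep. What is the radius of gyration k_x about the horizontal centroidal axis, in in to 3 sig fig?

k_x ≈ 1.22 in

Decompose the section into non-overlapping parts with the origin at the bottom-left of its bounding rectangle.
Flange: 6.4 × 0.65, A = 4.16 in², y = 0.325 in, Ī = 0.14647 in⁴.
Web: 0.7 × 3.6, A = 2.52 in², y = 2.45 in, Ī = 2.7216 in⁴.
Centroid: ȳ = ΣA·y / ΣA = 1.1266 in.
Transfer each piece to the horizontal centroidal axis using Ī + A·d² with d = y − 1.1266:
  flange: d = -0.80165 in → contributes +2.8198 in⁴
  web: d = 1.3234 in → contributes +7.1348 in⁴
Total I = 9.9546 in⁴.
Radius of gyration: k = √(I/A) = √(9.9546 / 6.68) = 1.2207 in.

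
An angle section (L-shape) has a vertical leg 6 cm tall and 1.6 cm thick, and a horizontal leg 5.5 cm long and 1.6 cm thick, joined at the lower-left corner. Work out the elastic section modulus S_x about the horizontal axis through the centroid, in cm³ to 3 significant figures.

S_x ≈ 12.5 cm³

Treat the section as a set of non-overlapping primitives; coordinates are from the bounding-box lower-left.
Vertical leg: 1.6 × 6, A = 9.6 cm², y = 3 cm, Ī = 28.8 cm⁴.
Horizontal leg (remainder): 3.9 × 1.6, A = 6.24 cm², y = 0.8 cm, Ī = 1.3312 cm⁴.
Centroid: ȳ = ΣA·y / ΣA = 2.1333 cm.
Transfer each piece to the horizontal axis through the centroid using Ī + A·d² with d = y − 2.1333:
  vertical leg: d = 0.86667 cm → contributes +36.011 cm⁴
  horizontal leg (remainder): d = -1.3333 cm → contributes +12.425 cm⁴
Total I = 48.435 cm⁴.
Extreme fibre distance c = 3.8667 cm; S = I/c = 12.526 cm³.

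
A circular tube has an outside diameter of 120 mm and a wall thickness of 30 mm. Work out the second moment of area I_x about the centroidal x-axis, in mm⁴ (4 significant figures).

I_x ≈ 9.543 × 10⁶ mm⁴

Treat the section as a set of non-overlapping primitives; coordinates are from the bounding-box lower-left.
Outer circle: ⌀120, A = 11309.7 mm², y = 60 mm, Ī = 10 178 760 mm⁴.
Bore (subtracted): ⌀60, A = 2827.43 mm², y = 60 mm, Ī = 636 173 mm⁴.
By symmetry the centroid is at mid-height, ȳ = 60 mm.
All pieces are centred on the centroidal x-axis, so I = ΣĪ (holes subtracted) = 9 542 588 mm⁴.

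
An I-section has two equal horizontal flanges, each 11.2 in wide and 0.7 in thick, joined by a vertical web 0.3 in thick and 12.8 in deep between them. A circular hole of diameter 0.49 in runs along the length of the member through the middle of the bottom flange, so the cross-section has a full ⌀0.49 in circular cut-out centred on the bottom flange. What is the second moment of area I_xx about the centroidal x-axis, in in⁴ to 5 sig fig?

Break the section into simple shapes (no overlaps), measuring from the bottom-left corner of the bounding box.
Bottom flange: 11.2 × 0.7, A = 7.84 in², y = 0.35 in, Ī = 0.3201333 in⁴.
Web: 0.3 × 12.8, A = 3.84 in², y = 7.1 in, Ī = 52.4288 in⁴.
Top flange: 11.2 × 0.7, A = 7.84 in², y = 13.85 in, Ī = 0.3201333 in⁴.
Hole (subtracted): ⌀0.49, A = 0.1885741 in², y = 0.35 in, Ī = 0.00282979 in⁴.
Centroid: ȳ = ΣA·y / ΣA = 7.165845 in.
Transfer each piece to the centroidal x-axis using Ī + A·d² with d = y − 7.165845:
  bottom flange: d = -6.815845 in → contributes +364.5331 in⁴
  web: d = -0.06584487 in → contributes +52.44545 in⁴
  top flange: d = 6.684155 in → contributes +350.5951 in⁴
  hole: d = -6.815845 in → contributes −8.763179 in⁴
Total I = 758.8105 in⁴.

I_xx ≈ 758.81 in⁴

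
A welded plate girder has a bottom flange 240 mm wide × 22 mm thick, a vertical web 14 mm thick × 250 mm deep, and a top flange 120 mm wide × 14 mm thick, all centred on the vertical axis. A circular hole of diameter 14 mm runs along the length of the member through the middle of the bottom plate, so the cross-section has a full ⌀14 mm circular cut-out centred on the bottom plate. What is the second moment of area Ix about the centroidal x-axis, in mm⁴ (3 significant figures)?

Ix ≈ 1.21 × 10⁸ mm⁴

Break the section into simple shapes (no overlaps), measuring from the bottom-left corner of the bounding box.
Bottom plate: 240 × 22, A = 5 280 mm², y = 11 mm, Ī = 212 960 mm⁴.
Web plate: 14 × 250, A = 3 500 mm², y = 147 mm, Ī = 18 229 167 mm⁴.
Top plate: 120 × 14, A = 1 680 mm², y = 279 mm, Ī = 27 440 mm⁴.
Hole (subtracted): ⌀14, A = 153.94 mm², y = 11 mm, Ī = 1885.7 mm⁴.
Centroid: ȳ = ΣA·y / ΣA = 100.87 mm.
Transfer each piece to the centroidal x-axis using Ī + A·d² with d = y − 100.87:
  bottom plate: d = -89.873 mm → contributes +42 860 648 mm⁴
  web plate: d = 46.127 mm → contributes +25 676 014 mm⁴
  top plate: d = 178.13 mm → contributes +53 332 352 mm⁴
  hole: d = -89.873 mm → contributes −1 245 276 mm⁴
Total I = 120 623 737 mm⁴.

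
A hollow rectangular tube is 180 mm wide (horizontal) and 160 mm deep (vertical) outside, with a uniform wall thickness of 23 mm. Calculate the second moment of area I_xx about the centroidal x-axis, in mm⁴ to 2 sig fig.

I_xx ≈ 4.5 × 10⁷ mm⁴

Split into non-overlapping primitives; take the origin at the lower-left of the bounding box.
Outer rectangle: 180 × 160, A = 28 800 mm², y = 80 mm, Ī = 61 440 000 mm⁴.
Inner void (subtracted): 134 × 114, A = 15 276 mm², y = 80 mm, Ī = 16 543 908 mm⁴.
By symmetry the centroid is at mid-height, ȳ = 80 mm.
All pieces are centred on the centroidal x-axis, so I = ΣĪ (holes subtracted) = 44 896 092 mm⁴.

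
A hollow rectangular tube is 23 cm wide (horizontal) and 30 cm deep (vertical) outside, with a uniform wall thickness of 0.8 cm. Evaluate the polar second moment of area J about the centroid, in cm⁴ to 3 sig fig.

J ≈ 1.81 × 10⁴ cm⁴

Decompose the section into non-overlapping parts with the origin at the bottom-left of its bounding rectangle.
Outer rectangle: 23 × 30, A = 690 cm², y = 15 cm, Ī = 51 750 cm⁴.
Inner void (subtracted): 21.4 × 28.4, A = 607.76 cm², y = 15 cm, Ī = 40 850 cm⁴.
By symmetry the centroid is at mid-height, ȳ = 15 cm.
All pieces are centred on the centroidal x-axis, so I = ΣĪ (holes subtracted) = 10 900 cm⁴.
Repeating about the centroidal y-axis gives I_y = 7223.4 cm⁴.
Polar second moment: J = I_x + I_y = 18 124 cm⁴.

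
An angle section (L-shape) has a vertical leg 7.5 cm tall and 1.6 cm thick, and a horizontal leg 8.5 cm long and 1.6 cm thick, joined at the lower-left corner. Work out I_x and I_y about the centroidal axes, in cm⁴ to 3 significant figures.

I_x ≈ 109 cm⁴, I_y ≈ 150 cm⁴

Treat the section as a set of non-overlapping primitives; coordinates are from the bounding-box lower-left.
Vertical leg: 1.6 × 7.5, A = 12 cm², y = 3.75 cm, Ī = 56.25 cm⁴.
Horizontal leg (remainder): 6.9 × 1.6, A = 11.04 cm², y = 0.8 cm, Ī = 2.3552 cm⁴.
Centroid: ȳ = ΣA·y / ΣA = 2.3365 cm.
Transfer each piece to the centroidal x-axis using Ī + A·d² with d = y − 2.3365:
  vertical leg: d = 1.4135 cm → contributes +80.227 cm⁴
  horizontal leg (remainder): d = -1.5365 cm → contributes +28.417 cm⁴
Total I = 108.64 cm⁴.
For the y-axis: x̄ = 2.8365 cm.
Repeating about the centroidal y-axis gives I_y = 150.22 cm⁴.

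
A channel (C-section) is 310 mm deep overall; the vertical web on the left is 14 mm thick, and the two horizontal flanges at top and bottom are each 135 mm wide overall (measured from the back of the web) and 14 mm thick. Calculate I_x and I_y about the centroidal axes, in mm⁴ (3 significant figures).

Split into non-overlapping primitives; take the origin at the lower-left of the bounding box.
Web: 14 × 310, A = 4 340 mm², y = 155 mm, Ī = 34 756 167 mm⁴.
Top flange (beyond web): 121 × 14, A = 1 694 mm², y = 303 mm, Ī = 27 669 mm⁴.
Bottom flange (beyond web): 121 × 14, A = 1 694 mm², y = 7 mm, Ī = 27 669 mm⁴.
By symmetry the centroid is at mid-height, ȳ = 155 mm.
Transfer each piece to the centroidal x-axis using Ī + A·d² with d = y − 155:
  web: d = 0 mm → contributes +34 756 167 mm⁴
  top flange (beyond web): d = 148 mm → contributes +37 133 045 mm⁴
  bottom flange (beyond web): d = -148 mm → contributes +37 133 045 mm⁴
Total I = 109 022 256 mm⁴.
For the y-axis: x̄ = 36.592 mm.
Repeating about the centroidal y-axis gives I_y = 12 873 620 mm⁴.

I_x ≈ 1.09 × 10⁸ mm⁴, I_y ≈ 1.29 × 10⁷ mm⁴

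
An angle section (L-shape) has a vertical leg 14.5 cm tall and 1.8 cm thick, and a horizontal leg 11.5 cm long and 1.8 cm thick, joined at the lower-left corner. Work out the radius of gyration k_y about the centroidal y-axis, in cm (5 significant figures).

Split into non-overlapping primitives; take the origin at the lower-left of the bounding box.
Vertical leg: 1.8 × 14.5, A = 26.1 cm², x = 0.9 cm, Ī = 7.047 cm⁴.
Horizontal leg (remainder): 9.7 × 1.8, A = 17.46 cm², x = 6.65 cm, Ī = 136.901 cm⁴.
Centroid: x̄ = ΣA·x / ΣA = 3.204752 cm.
Transfer each piece to the centroidal y-axis using Ī + A·d² with d = x − 3.204752:
  vertical leg: d = -2.304752 cm → contributes +145.6871 cm⁴
  horizontal leg (remainder): d = 3.445248 cm → contributes +344.1465 cm⁴
Total I = 489.8336 cm⁴.
Radius of gyration: k = √(I/A) = √(489.8336 / 43.56) = 3.353361 cm.

k_y ≈ 3.3534 cm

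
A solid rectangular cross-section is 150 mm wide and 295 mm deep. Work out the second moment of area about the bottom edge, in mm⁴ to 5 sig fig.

The section: 150 × 295, A = 44 250 mm², y = 147.5 mm, Ī = 320 904 688 mm⁴.
Transfer it to a horizontal axis along the bottom face using Ī + A·d² with d = y − 0:
  the section: d = 147.5 mm → contributes +1 283 618 750 mm⁴
Total I = 1 283 618 750 mm⁴.

I_base ≈ 1.2836 × 10⁹ mm⁴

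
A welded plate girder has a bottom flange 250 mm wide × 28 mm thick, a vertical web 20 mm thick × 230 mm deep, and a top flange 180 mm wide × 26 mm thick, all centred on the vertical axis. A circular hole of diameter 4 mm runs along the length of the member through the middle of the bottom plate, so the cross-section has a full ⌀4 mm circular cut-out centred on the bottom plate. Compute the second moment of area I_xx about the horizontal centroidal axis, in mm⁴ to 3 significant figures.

I_xx ≈ 2.08 × 10⁸ mm⁴

Break the section into simple shapes (no overlaps), measuring from the bottom-left corner of the bounding box.
Bottom plate: 250 × 28, A = 7 000 mm², y = 14 mm, Ī = 457 333 mm⁴.
Web plate: 20 × 230, A = 4 600 mm², y = 143 mm, Ī = 20 278 333 mm⁴.
Top plate: 180 × 26, A = 4 680 mm², y = 271 mm, Ī = 263 640 mm⁴.
Hole (subtracted): ⌀4, A = 12.566 mm², y = 14 mm, Ī = 12.566 mm⁴.
Centroid: ȳ = ΣA·y / ΣA = 124.41 mm.
Transfer each piece to the horizontal centroidal axis using Ī + A·d² with d = y − 124.41:
  bottom plate: d = -110.41 mm → contributes +85 796 814 mm⁴
  web plate: d = 18.586 mm → contributes +21 867 275 mm⁴
  top plate: d = 146.59 mm → contributes +100 824 292 mm⁴
  hole: d = -110.41 mm → contributes −153 214 mm⁴
Total I = 208 335 167 mm⁴.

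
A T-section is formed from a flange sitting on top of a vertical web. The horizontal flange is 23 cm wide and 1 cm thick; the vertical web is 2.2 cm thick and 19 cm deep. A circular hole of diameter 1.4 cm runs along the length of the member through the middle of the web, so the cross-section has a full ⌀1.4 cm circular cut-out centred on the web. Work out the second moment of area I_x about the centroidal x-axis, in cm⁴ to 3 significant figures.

I_x ≈ 2720 cm⁴

Decompose the section into non-overlapping parts with the origin at the bottom-left of its bounding rectangle.
Flange: 23 × 1, A = 23 cm², y = 19.5 cm, Ī = 1.9167 cm⁴.
Web: 2.2 × 19, A = 41.8 cm², y = 9.5 cm, Ī = 1257.5 cm⁴.
Hole (subtracted): ⌀1.4, A = 1.5394 cm², y = 9.5 cm, Ī = 0.18857 cm⁴.
Centroid: ȳ = ΣA·y / ΣA = 13.136 cm.
Transfer each piece to the centroidal x-axis using Ī + A·d² with d = y − 13.136:
  flange: d = 6.3642 cm → contributes +933.5 cm⁴
  web: d = -3.6358 cm → contributes +1 810 cm⁴
  hole: d = -3.6358 cm → contributes −20.537 cm⁴
Total I = 2 723 cm⁴.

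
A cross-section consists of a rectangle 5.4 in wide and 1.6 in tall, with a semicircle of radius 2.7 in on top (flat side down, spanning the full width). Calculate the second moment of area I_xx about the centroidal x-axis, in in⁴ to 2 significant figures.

Treat the section as a set of non-overlapping primitives; coordinates are from the bounding-box lower-left.
Rectangular body: 5.4 × 1.6, A = 8.64 in², y = 0.8 in, Ī = 1.843 in⁴.
Semicircular cap: semicircle r = 2.7, A = 11.45 in², y = 2.746 in, Ī = 5.833 in⁴.
Centroid: ȳ = ΣA·y / ΣA = 1.909 in.
Transfer each piece to the centroidal x-axis using Ī + A·d² with d = y − 1.909:
  rectangular body: d = -1.109 in → contributes +12.47 in⁴
  semicircular cap: d = 0.8368 in → contributes +13.85 in⁴
Total I = 26.32 in⁴.

I_xx ≈ 26 in⁴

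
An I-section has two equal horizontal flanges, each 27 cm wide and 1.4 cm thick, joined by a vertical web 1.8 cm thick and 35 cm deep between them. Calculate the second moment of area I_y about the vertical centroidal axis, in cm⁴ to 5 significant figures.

Treat the section as a set of non-overlapping primitives; coordinates are from the bounding-box lower-left.
Bottom flange: 27 × 1.4, A = 37.8 cm², x = 13.5 cm, Ī = 2296.35 cm⁴.
Web: 1.8 × 35, A = 63 cm², x = 13.5 cm, Ī = 17.01 cm⁴.
Top flange: 27 × 1.4, A = 37.8 cm², x = 13.5 cm, Ī = 2296.35 cm⁴.
By symmetry the centroid is at mid-width, x̄ = 13.5 cm.
All pieces are centred on the vertical centroidal axis, so I = ΣĪ = 4609.71 cm⁴.

I_y ≈ 4609.7 cm⁴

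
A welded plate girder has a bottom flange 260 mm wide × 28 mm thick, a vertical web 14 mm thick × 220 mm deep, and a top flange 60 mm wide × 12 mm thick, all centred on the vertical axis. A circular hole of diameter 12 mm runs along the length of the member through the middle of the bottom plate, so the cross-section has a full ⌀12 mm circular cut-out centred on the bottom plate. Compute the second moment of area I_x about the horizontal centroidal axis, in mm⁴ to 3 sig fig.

Break the section into simple shapes (no overlaps), measuring from the bottom-left corner of the bounding box.
Bottom plate: 260 × 28, A = 7 280 mm², y = 14 mm, Ī = 475 627 mm⁴.
Web plate: 14 × 220, A = 3 080 mm², y = 138 mm, Ī = 12 422 667 mm⁴.
Top plate: 60 × 12, A = 720 mm², y = 254 mm, Ī = 8 640 mm⁴.
Hole (subtracted): ⌀12, A = 113.1 mm², y = 14 mm, Ī = 1017.9 mm⁴.
Centroid: ȳ = ΣA·y / ΣA = 64.581 mm.
Transfer each piece to the horizontal centroidal axis using Ī + A·d² with d = y − 64.581:
  bottom plate: d = -50.581 mm → contributes +19 101 260 mm⁴
  web plate: d = 73.419 mm → contributes +29 024 816 mm⁴
  top plate: d = 189.42 mm → contributes +25 841 844 mm⁴
  hole: d = -50.581 mm → contributes −290 374 mm⁴
Total I = 73 677 547 mm⁴.

I_x ≈ 7.37 × 10⁷ mm⁴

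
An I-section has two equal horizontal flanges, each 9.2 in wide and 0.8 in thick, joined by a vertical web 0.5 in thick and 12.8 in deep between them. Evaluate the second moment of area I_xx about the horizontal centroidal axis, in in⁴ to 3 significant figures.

Break the section into simple shapes (no overlaps), measuring from the bottom-left corner of the bounding box.
Bottom flange: 9.2 × 0.8, A = 7.36 in², y = 0.4 in, Ī = 0.39253 in⁴.
Web: 0.5 × 12.8, A = 6.4 in², y = 7.2 in, Ī = 87.381 in⁴.
Top flange: 9.2 × 0.8, A = 7.36 in², y = 14 in, Ī = 0.39253 in⁴.
By symmetry the centroid is at mid-height, ȳ = 7.2 in.
Transfer each piece to the horizontal centroidal axis using Ī + A·d² with d = y − 7.2:
  bottom flange: d = -6.8 in → contributes +340.72 in⁴
  web: d = 0 in → contributes +87.381 in⁴
  top flange: d = 6.8 in → contributes +340.72 in⁴
Total I = 768.82 in⁴.

I_xx ≈ 769 in⁴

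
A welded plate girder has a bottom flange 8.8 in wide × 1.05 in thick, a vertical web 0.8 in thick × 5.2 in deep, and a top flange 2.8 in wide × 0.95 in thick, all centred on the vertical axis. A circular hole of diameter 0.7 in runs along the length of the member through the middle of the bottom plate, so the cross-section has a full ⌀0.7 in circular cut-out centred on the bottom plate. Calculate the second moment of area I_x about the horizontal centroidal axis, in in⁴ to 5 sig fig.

Break the section into simple shapes (no overlaps), measuring from the bottom-left corner of the bounding box.
Bottom plate: 8.8 × 1.05, A = 9.24 in², y = 0.525 in, Ī = 0.848925 in⁴.
Web plate: 0.8 × 5.2, A = 4.16 in², y = 3.65 in, Ī = 9.373867 in⁴.
Top plate: 2.8 × 0.95, A = 2.66 in², y = 6.725 in, Ī = 0.2000542 in⁴.
Hole (subtracted): ⌀0.7, A = 0.3848451 in², y = 0.525 in, Ī = 0.01178588 in⁴.
Centroid: ȳ = ΣA·y / ΣA = 2.406449 in.
Transfer each piece to the horizontal centroidal axis using Ī + A·d² with d = y − 2.406449:
  bottom plate: d = -1.881449 in → contributes +33.55713 in⁴
  web plate: d = 1.243551 in → contributes +15.80697 in⁴
  top plate: d = 4.318551 in → contributes +49.80875 in⁴
  hole: d = -1.881449 in → contributes −1.37408 in⁴
Total I = 97.79877 in⁴.

I_x ≈ 97.799 in⁴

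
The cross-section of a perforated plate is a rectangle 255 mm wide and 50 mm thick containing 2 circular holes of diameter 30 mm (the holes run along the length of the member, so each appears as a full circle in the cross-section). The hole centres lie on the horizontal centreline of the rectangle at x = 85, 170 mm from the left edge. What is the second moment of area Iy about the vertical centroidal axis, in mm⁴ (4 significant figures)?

Iy ≈ 6.646 × 10⁷ mm⁴

Treat the section as a set of non-overlapping primitives; coordinates are from the bounding-box lower-left.
Plate: 255 × 50, A = 12 750 mm², x = 127.5 mm, Ī = 69 089 063 mm⁴.
Hole 1 (subtracted): ⌀30, A = 706.858 mm², x = 85 mm, Ī = 39760.8 mm⁴.
Hole 2 (subtracted): ⌀30, A = 706.858 mm², x = 170 mm, Ī = 39760.8 mm⁴.
By symmetry the centroid is at mid-width, x̄ = 127.5 mm.
Transfer each piece to the vertical centroidal axis using Ī + A·d² with d = x − 127.5:
  plate: d = 0 mm → contributes +69 089 063 mm⁴
  hole 1: d = -42.5 mm → contributes −1 316 524 mm⁴
  hole 2: d = 42.5 mm → contributes −1 316 524 mm⁴
Total I = 66 456 015 mm⁴.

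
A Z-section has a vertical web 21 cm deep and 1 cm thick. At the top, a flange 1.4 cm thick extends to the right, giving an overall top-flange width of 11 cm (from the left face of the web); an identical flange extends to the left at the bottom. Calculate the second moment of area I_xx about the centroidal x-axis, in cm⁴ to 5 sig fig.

Treat the section as a set of non-overlapping primitives; coordinates are from the bounding-box lower-left.
Web: 1 × 21, A = 21 cm², y = 10.5 cm, Ī = 771.75 cm⁴.
Top flange (beyond web): 10 × 1.4, A = 14 cm², y = 20.3 cm, Ī = 2.286667 cm⁴.
Bottom flange (beyond web): 10 × 1.4, A = 14 cm², y = 0.7 cm, Ī = 2.286667 cm⁴.
Centroid: ȳ = ΣA·y / ΣA = 10.5 cm.
Transfer each piece to the centroidal x-axis using Ī + A·d² with d = y − 10.5:
  web: d = 0 cm → contributes +771.75 cm⁴
  top flange (beyond web): d = 9.8 cm → contributes +1346.847 cm⁴
  bottom flange (beyond web): d = -9.8 cm → contributes +1346.847 cm⁴
Total I = 3465.443 cm⁴.

I_xx ≈ 3465.4 cm⁴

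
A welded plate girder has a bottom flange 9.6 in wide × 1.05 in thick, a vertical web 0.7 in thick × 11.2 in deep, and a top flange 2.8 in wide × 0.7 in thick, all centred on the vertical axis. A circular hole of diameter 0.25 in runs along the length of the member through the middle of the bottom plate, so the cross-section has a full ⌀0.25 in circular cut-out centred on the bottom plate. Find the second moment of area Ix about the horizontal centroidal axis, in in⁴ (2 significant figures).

Ix ≈ 400 in⁴

Split into non-overlapping primitives; take the origin at the lower-left of the bounding box.
Bottom plate: 9.6 × 1.05, A = 10.08 in², y = 0.525 in, Ī = 0.9261 in⁴.
Web plate: 0.7 × 11.2, A = 7.84 in², y = 6.65 in, Ī = 81.95 in⁴.
Top plate: 2.8 × 0.7, A = 1.96 in², y = 12.6 in, Ī = 0.08003 in⁴.
Hole (subtracted): ⌀0.25, A = 0.04909 in², y = 0.525 in, Ī = 0.0001917 in⁴.
Centroid: ȳ = ΣA·y / ΣA = 4.14 in.
Transfer each piece to the horizontal centroidal axis using Ī + A·d² with d = y − 4.14:
  bottom plate: d = -3.615 in → contributes +132.6 in⁴
  web plate: d = 2.51 in → contributes +131.4 in⁴
  top plate: d = 8.46 in → contributes +140.4 in⁴
  hole: d = -3.615 in → contributes −0.6416 in⁴
Total I = 403.7 in⁴.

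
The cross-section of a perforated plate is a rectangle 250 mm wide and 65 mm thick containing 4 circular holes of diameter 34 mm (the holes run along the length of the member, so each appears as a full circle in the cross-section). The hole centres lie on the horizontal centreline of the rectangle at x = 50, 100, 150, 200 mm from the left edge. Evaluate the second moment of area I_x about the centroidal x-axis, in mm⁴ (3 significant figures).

Decompose the section into non-overlapping parts with the origin at the bottom-left of its bounding rectangle.
Plate: 250 × 65, A = 16 250 mm², y = 32.5 mm, Ī = 5 721 354 mm⁴.
Hole 1 (subtracted): ⌀34, A = 907.92 mm², y = 32.5 mm, Ī = 65 597 mm⁴.
Hole 2 (subtracted): ⌀34, A = 907.92 mm², y = 32.5 mm, Ī = 65 597 mm⁴.
Hole 3 (subtracted): ⌀34, A = 907.92 mm², y = 32.5 mm, Ī = 65 597 mm⁴.
Hole 4 (subtracted): ⌀34, A = 907.92 mm², y = 32.5 mm, Ī = 65 597 mm⁴.
By symmetry the centroid is at mid-height, ȳ = 32.5 mm.
All pieces are centred on the centroidal x-axis, so I = ΣĪ (holes subtracted) = 5 458 965 mm⁴.

I_x ≈ 5.46 × 10⁶ mm⁴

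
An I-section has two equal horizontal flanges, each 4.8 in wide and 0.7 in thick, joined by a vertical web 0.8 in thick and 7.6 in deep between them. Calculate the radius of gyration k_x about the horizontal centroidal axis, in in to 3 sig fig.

Split into non-overlapping primitives; take the origin at the lower-left of the bounding box.
Bottom flange: 4.8 × 0.7, A = 3.36 in², y = 0.35 in, Ī = 0.1372 in⁴.
Web: 0.8 × 7.6, A = 6.08 in², y = 4.5 in, Ī = 29.265 in⁴.
Top flange: 4.8 × 0.7, A = 3.36 in², y = 8.65 in, Ī = 0.1372 in⁴.
By symmetry the centroid is at mid-height, ȳ = 4.5 in.
Transfer each piece to the horizontal centroidal axis using Ī + A·d² with d = y − 4.5:
  bottom flange: d = -4.15 in → contributes +58.005 in⁴
  web: d = 0 in → contributes +29.265 in⁴
  top flange: d = 4.15 in → contributes +58.005 in⁴
Total I = 145.27 in⁴.
Radius of gyration: k = √(I/A) = √(145.27 / 12.8) = 3.3689 in.

k_x ≈ 3.37 in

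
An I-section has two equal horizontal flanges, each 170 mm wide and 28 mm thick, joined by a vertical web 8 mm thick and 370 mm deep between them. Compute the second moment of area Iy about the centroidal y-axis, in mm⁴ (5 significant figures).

Iy ≈ 2.2943 × 10⁷ mm⁴

Split into non-overlapping primitives; take the origin at the lower-left of the bounding box.
Bottom flange: 170 × 28, A = 4 760 mm², x = 85 mm, Ī = 11 463 667 mm⁴.
Web: 8 × 370, A = 2 960 mm², x = 85 mm, Ī = 15786.67 mm⁴.
Top flange: 170 × 28, A = 4 760 mm², x = 85 mm, Ī = 11 463 667 mm⁴.
By symmetry the centroid is at mid-width, x̄ = 85 mm.
All pieces are centred on the centroidal y-axis, so I = ΣĪ = 22 943 120 mm⁴.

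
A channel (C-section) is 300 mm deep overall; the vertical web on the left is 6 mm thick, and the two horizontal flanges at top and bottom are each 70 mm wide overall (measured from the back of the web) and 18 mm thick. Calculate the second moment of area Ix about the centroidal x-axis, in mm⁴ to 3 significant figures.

Ix ≈ 5.94 × 10⁷ mm⁴

Split into non-overlapping primitives; take the origin at the lower-left of the bounding box.
Web: 6 × 300, A = 1 800 mm², y = 150 mm, Ī = 13 500 000 mm⁴.
Top flange (beyond web): 64 × 18, A = 1 152 mm², y = 291 mm, Ī = 31 104 mm⁴.
Bottom flange (beyond web): 64 × 18, A = 1 152 mm², y = 9 mm, Ī = 31 104 mm⁴.
By symmetry the centroid is at mid-height, ȳ = 150 mm.
Transfer each piece to the centroidal x-axis using Ī + A·d² with d = y − 150:
  web: d = 0 mm → contributes +13 500 000 mm⁴
  top flange (beyond web): d = 141 mm → contributes +22 934 016 mm⁴
  bottom flange (beyond web): d = -141 mm → contributes +22 934 016 mm⁴
Total I = 59 368 032 mm⁴.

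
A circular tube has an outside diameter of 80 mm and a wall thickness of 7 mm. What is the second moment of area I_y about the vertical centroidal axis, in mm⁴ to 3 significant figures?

I_y ≈ 1.08 × 10⁶ mm⁴

Decompose the section into non-overlapping parts with the origin at the bottom-left of its bounding rectangle.
Outer circle: ⌀80, A = 5026.5 mm², x = 40 mm, Ī = 2 010 619 mm⁴.
Bore (subtracted): ⌀66, A = 3421.2 mm², x = 40 mm, Ī = 931 420 mm⁴.
By symmetry the centroid is at mid-width, x̄ = 40 mm.
All pieces are centred on the vertical centroidal axis, so I = ΣĪ (holes subtracted) = 1 079 199 mm⁴.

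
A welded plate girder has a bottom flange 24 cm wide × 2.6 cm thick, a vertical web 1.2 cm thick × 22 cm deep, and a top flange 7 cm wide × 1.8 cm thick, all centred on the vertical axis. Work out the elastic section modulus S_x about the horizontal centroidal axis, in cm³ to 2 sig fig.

S_x ≈ 450 cm³

Decompose the section into non-overlapping parts with the origin at the bottom-left of its bounding rectangle.
Bottom plate: 24 × 2.6, A = 62.4 cm², y = 1.3 cm, Ī = 35.15 cm⁴.
Web plate: 1.2 × 22, A = 26.4 cm², y = 13.6 cm, Ī = 1 065 cm⁴.
Top plate: 7 × 1.8, A = 12.6 cm², y = 25.5 cm, Ī = 3.402 cm⁴.
Centroid: ȳ = ΣA·y / ΣA = 7.509 cm.
Transfer each piece to the horizontal centroidal axis using Ī + A·d² with d = y − 7.509:
  bottom plate: d = -6.209 cm → contributes +2 441 cm⁴
  web plate: d = 6.091 cm → contributes +2 044 cm⁴
  top plate: d = 17.99 cm → contributes +4 082 cm⁴
Total I = 8 567 cm⁴.
Extreme fibre distance c = 18.89 cm; S = I/c = 453.5 cm³.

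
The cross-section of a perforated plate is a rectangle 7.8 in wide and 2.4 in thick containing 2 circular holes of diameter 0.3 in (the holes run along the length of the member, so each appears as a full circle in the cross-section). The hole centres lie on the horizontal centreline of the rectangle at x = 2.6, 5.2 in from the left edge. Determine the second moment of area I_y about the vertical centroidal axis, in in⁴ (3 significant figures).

I_y ≈ 94.7 in⁴

Treat the section as a set of non-overlapping primitives; coordinates are from the bounding-box lower-left.
Plate: 7.8 × 2.4, A = 18.72 in², x = 3.9 in, Ī = 94.91 in⁴.
Hole 1 (subtracted): ⌀0.3, A = 0.070686 in², x = 2.6 in, Ī = 0.00039761 in⁴.
Hole 2 (subtracted): ⌀0.3, A = 0.070686 in², x = 5.2 in, Ī = 0.00039761 in⁴.
By symmetry the centroid is at mid-width, x̄ = 3.9 in.
Transfer each piece to the vertical centroidal axis using Ī + A·d² with d = x − 3.9:
  plate: d = 0 in → contributes +94.91 in⁴
  hole 1: d = -1.3 in → contributes −0.11986 in⁴
  hole 2: d = 1.3 in → contributes −0.11986 in⁴
Total I = 94.671 in⁴.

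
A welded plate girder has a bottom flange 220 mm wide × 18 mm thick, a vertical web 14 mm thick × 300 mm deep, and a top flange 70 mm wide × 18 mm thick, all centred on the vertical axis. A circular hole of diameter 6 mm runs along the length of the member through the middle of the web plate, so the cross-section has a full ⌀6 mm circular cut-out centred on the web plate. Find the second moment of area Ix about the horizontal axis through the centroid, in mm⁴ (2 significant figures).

Ix ≈ 1.4 × 10⁸ mm⁴

Break the section into simple shapes (no overlaps), measuring from the bottom-left corner of the bounding box.
Bottom plate: 220 × 18, A = 3 960 mm², y = 9 mm, Ī = 106 920 mm⁴.
Web plate: 14 × 300, A = 4 200 mm², y = 168 mm, Ī = 31 500 000 mm⁴.
Top plate: 70 × 18, A = 1 260 mm², y = 327 mm, Ī = 34 020 mm⁴.
Hole (subtracted): ⌀6, A = 28.27 mm², y = 168 mm, Ī = 63.62 mm⁴.
Centroid: ȳ = ΣA·y / ΣA = 122.3 mm.
Transfer each piece to the horizontal axis through the centroid using Ī + A·d² with d = y − 122.3:
  bottom plate: d = -113.3 mm → contributes +50 931 628 mm⁴
  web plate: d = 45.71 mm → contributes +40 275 670 mm⁴
  top plate: d = 204.7 mm → contributes +52 836 044 mm⁴
  hole: d = 45.71 mm → contributes −59 141 mm⁴
Total I = 143 984 200 mm⁴.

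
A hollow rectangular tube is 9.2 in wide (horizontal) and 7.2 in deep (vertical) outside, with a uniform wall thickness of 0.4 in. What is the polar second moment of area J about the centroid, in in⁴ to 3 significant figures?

Decompose the section into non-overlapping parts with the origin at the bottom-left of its bounding rectangle.
Outer rectangle: 9.2 × 7.2, A = 66.24 in², y = 3.6 in, Ī = 286.16 in⁴.
Inner void (subtracted): 8.4 × 6.4, A = 53.76 in², y = 3.6 in, Ī = 183.5 in⁴.
By symmetry the centroid is at mid-height, ȳ = 3.6 in.
All pieces are centred on the centroidal x-axis, so I = ΣĪ (holes subtracted) = 102.66 in⁴.
Repeating about the centroidal y-axis gives I_y = 151.1 in⁴.
Polar second moment: J = I_x + I_y = 253.76 in⁴.

J ≈ 254 in⁴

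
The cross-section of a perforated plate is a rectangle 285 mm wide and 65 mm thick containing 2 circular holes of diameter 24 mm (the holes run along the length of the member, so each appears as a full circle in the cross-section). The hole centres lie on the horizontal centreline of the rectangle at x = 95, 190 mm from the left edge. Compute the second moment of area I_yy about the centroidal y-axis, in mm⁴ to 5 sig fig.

Treat the section as a set of non-overlapping primitives; coordinates are from the bounding-box lower-left.
Plate: 285 × 65, A = 18 525 mm², x = 142.5 mm, Ī = 125 391 094 mm⁴.
Hole 1 (subtracted): ⌀24, A = 452.3893 mm², x = 95 mm, Ī = 16286.02 mm⁴.
Hole 2 (subtracted): ⌀24, A = 452.3893 mm², x = 190 mm, Ī = 16286.02 mm⁴.
By symmetry the centroid is at mid-width, x̄ = 142.5 mm.
Transfer each piece to the centroidal y-axis using Ī + A·d² with d = x − 142.5:
  plate: d = 0 mm → contributes +125 391 094 mm⁴
  hole 1: d = -47.5 mm → contributes −1 036 989 mm⁴
  hole 2: d = 47.5 mm → contributes −1 036 989 mm⁴
Total I = 123 317 115 mm⁴.

I_yy ≈ 1.2332 × 10⁸ mm⁴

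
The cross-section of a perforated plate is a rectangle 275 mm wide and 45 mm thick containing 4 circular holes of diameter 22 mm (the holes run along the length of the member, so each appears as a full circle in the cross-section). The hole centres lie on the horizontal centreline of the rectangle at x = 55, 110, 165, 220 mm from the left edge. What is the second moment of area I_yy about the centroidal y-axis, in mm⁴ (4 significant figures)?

Treat the section as a set of non-overlapping primitives; coordinates are from the bounding-box lower-left.
Plate: 275 × 45, A = 12 375 mm², x = 137.5 mm, Ī = 77 988 281 mm⁴.
Hole 1 (subtracted): ⌀22, A = 380.133 mm², x = 55 mm, Ī = 11 499 mm⁴.
Hole 2 (subtracted): ⌀22, A = 380.133 mm², x = 110 mm, Ī = 11 499 mm⁴.
Hole 3 (subtracted): ⌀22, A = 380.133 mm², x = 165 mm, Ī = 11 499 mm⁴.
Hole 4 (subtracted): ⌀22, A = 380.133 mm², x = 220 mm, Ī = 11 499 mm⁴.
By symmetry the centroid is at mid-width, x̄ = 137.5 mm.
Transfer each piece to the centroidal y-axis using Ī + A·d² with d = x − 137.5:
  plate: d = 0 mm → contributes +77 988 281 mm⁴
  hole 1: d = -82.5 mm → contributes −2 598 777 mm⁴
  hole 2: d = -27.5 mm → contributes −298 974 mm⁴
  hole 3: d = 27.5 mm → contributes −298 974 mm⁴
  hole 4: d = 82.5 mm → contributes −2 598 777 mm⁴
Total I = 72 192 778 mm⁴.

I_yy ≈ 7.219 × 10⁷ mm⁴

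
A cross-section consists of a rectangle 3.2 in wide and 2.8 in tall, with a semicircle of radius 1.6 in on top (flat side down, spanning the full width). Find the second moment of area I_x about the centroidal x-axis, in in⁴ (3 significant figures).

I_x ≈ 18.6 in⁴

Split into non-overlapping primitives; take the origin at the lower-left of the bounding box.
Rectangular body: 3.2 × 2.8, A = 8.96 in², y = 1.4 in, Ī = 5.8539 in⁴.
Semicircular cap: semicircle r = 1.6, A = 4.0212 in², y = 3.4791 in, Ī = 0.7193 in⁴.
Centroid: ȳ = ΣA·y / ΣA = 2.044 in.
Transfer each piece to the centroidal x-axis using Ī + A·d² with d = y − 2.044:
  rectangular body: d = -0.64404 in → contributes +9.5703 in⁴
  semicircular cap: d = 1.435 in → contributes +9.0002 in⁴
Total I = 18.571 in⁴.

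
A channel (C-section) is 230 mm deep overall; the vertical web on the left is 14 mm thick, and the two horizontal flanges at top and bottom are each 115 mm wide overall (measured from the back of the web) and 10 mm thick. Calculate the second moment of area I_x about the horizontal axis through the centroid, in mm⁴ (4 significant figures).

I_x ≈ 3.865 × 10⁷ mm⁴

Break the section into simple shapes (no overlaps), measuring from the bottom-left corner of the bounding box.
Web: 14 × 230, A = 3 220 mm², y = 115 mm, Ī = 14 194 833 mm⁴.
Top flange (beyond web): 101 × 10, A = 1 010 mm², y = 225 mm, Ī = 8416.67 mm⁴.
Bottom flange (beyond web): 101 × 10, A = 1 010 mm², y = 5 mm, Ī = 8416.67 mm⁴.
By symmetry the centroid is at mid-height, ȳ = 115 mm.
Transfer each piece to the horizontal axis through the centroid using Ī + A·d² with d = y − 115:
  web: d = 0 mm → contributes +14 194 833 mm⁴
  top flange (beyond web): d = 110 mm → contributes +12 229 417 mm⁴
  bottom flange (beyond web): d = -110 mm → contributes +12 229 417 mm⁴
Total I = 38 653 667 mm⁴.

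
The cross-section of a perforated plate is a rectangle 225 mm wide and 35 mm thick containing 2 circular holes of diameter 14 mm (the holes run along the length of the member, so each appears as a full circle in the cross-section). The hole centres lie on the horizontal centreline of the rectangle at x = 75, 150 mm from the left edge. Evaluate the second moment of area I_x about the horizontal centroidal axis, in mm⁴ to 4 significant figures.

I_x ≈ 8.001 × 10⁵ mm⁴

Decompose the section into non-overlapping parts with the origin at the bottom-left of its bounding rectangle.
Plate: 225 × 35, A = 7 875 mm², y = 17.5 mm, Ī = 803 906 mm⁴.
Hole 1 (subtracted): ⌀14, A = 153.938 mm², y = 17.5 mm, Ī = 1885.74 mm⁴.
Hole 2 (subtracted): ⌀14, A = 153.938 mm², y = 17.5 mm, Ī = 1885.74 mm⁴.
By symmetry the centroid is at mid-height, ȳ = 17.5 mm.
All pieces are centred on the horizontal centroidal axis, so I = ΣĪ (holes subtracted) = 800 135 mm⁴.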